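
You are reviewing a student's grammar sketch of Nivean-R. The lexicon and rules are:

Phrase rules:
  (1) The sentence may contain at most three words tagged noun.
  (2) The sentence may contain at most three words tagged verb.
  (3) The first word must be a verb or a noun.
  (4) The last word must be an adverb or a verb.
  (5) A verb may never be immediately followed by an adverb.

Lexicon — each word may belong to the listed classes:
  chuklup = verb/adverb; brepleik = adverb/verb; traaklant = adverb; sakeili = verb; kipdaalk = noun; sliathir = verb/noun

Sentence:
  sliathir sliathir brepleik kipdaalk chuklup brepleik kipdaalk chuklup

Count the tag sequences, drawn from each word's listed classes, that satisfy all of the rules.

12

Candidates per position — 1:sliathir {verb,noun}; 2:sliathir {verb,noun}; 3:brepleik {adverb,verb}; 4:kipdaalk {noun}; 5:chuklup {verb,adverb}; 6:brepleik {adverb,verb}; 7:kipdaalk {noun}; 8:chuklup {verb,adverb}.
There are 64 candidate sequences in total.
Checking each against the rules leaves 12 sequences.
Count = 12.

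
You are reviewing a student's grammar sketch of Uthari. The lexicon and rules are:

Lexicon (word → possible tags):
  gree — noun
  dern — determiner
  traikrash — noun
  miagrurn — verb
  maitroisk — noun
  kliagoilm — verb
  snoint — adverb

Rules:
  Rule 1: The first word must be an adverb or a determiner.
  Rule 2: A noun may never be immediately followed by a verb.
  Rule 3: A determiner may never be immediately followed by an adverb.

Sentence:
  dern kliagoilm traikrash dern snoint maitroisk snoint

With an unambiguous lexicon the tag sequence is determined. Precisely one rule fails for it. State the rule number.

Fixed tagging: determiner verb noun determiner adverb noun adverb.
Checking each rule: R1 holds, R2 holds, R3 violated.
Only rule 3 fails.

3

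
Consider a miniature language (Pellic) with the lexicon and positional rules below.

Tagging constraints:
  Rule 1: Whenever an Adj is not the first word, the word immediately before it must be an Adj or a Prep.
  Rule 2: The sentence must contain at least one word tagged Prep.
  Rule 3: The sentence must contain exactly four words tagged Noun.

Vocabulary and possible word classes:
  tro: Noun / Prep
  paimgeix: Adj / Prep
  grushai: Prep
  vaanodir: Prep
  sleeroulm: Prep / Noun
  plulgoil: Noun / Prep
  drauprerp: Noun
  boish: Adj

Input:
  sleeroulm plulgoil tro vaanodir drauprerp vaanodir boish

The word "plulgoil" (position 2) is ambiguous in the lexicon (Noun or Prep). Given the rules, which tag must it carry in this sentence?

Candidates per position — 1:sleeroulm {Prep,Noun}; 2:plulgoil {Noun,Prep}; 3:tro {Noun,Prep}; 4:vaanodir {Prep}; 5:drauprerp {Noun}; 6:vaanodir {Prep}; 7:boish {Adj}.
If word 1 were Prep, no tagging could satisfy rule 3; so word 1 is Noun.
If word 2 were Prep, no tagging could satisfy rule 3; so word 2 is Noun.
If word 3 were Prep, no tagging could satisfy rule 3; so word 3 is Noun.
The only consistent sequence is: Noun Noun Noun Prep Noun Prep Adj.
Rule-by-rule: rule 1 ok; rule 2 ok; rule 3 ok.

Noun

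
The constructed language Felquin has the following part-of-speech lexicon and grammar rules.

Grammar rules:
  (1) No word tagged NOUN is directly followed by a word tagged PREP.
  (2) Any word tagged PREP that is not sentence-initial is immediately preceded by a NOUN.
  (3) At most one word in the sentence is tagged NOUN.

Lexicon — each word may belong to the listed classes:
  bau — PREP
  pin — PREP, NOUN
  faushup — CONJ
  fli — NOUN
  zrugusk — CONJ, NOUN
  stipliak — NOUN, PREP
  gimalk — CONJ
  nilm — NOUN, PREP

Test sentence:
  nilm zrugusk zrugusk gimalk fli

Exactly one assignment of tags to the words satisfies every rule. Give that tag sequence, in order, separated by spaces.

PREP CONJ CONJ CONJ NOUN

Candidates per position — 1:nilm {NOUN,PREP}; 2:zrugusk {CONJ,NOUN}; 3:zrugusk {CONJ,NOUN}; 4:gimalk {CONJ}; 5:fli {NOUN}.
Position 1: NOUN is ruled out by rule 3; that leaves PREP.
Position 2: NOUN is ruled out by rule 3; that leaves CONJ.
Position 3: NOUN is ruled out by rule 3; that leaves CONJ.
The only consistent sequence is: PREP CONJ CONJ CONJ NOUN.
Checking: rule 1 holds; rule 2 holds; rule 3 holds.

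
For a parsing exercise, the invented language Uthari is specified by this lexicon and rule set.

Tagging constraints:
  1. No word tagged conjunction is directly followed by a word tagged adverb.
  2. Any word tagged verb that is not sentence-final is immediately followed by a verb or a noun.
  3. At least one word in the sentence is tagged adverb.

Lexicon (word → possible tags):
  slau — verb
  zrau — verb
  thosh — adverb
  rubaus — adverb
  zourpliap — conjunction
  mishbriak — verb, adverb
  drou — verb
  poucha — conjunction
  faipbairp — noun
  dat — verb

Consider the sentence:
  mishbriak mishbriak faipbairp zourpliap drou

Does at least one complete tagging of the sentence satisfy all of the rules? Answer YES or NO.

YES

Candidates per position — 1:mishbriak {verb,adverb}; 2:mishbriak {verb,adverb}; 3:faipbairp {noun}; 4:zourpliap {conjunction}; 5:drou {verb}.
One satisfying assignment: adverb verb noun conjunction verb.
Verifying each rule — rule 1 ✓; rule 2 ✓; rule 3 ✓.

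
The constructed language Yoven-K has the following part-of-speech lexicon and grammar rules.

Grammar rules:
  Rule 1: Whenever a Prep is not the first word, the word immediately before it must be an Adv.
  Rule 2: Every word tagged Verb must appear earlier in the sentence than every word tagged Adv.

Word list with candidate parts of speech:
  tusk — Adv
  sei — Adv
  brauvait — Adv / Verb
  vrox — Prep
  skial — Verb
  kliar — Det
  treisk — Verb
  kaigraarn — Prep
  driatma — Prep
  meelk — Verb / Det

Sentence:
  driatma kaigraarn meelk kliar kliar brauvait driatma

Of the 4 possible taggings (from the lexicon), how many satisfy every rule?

Candidates per position — 1:driatma {Prep}; 2:kaigraarn {Prep}; 3:meelk {Verb,Det}; 4:kliar {Det}; 5:kliar {Det}; 6:brauvait {Adv,Verb}; 7:driatma {Prep}.
There are 4 candidate sequences in total.
Rule 1 cannot be satisfied by any choice of tags from the lexicon.
So there is no consistent tagging.
Count = 0.

0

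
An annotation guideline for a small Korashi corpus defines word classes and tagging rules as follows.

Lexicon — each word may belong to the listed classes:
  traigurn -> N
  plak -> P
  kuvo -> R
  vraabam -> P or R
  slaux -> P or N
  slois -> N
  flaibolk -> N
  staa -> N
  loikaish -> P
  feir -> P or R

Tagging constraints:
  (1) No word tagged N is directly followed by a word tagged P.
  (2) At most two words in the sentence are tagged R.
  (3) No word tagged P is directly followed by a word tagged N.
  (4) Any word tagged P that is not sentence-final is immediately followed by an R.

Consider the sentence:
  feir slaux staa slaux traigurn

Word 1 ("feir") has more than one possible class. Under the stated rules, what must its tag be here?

R

Candidates per position — 1:feir {P,R}; 2:slaux {P,N}; 3:staa {N}; 4:slaux {P,N}; 5:traigurn {N}.
Position 1: tagging it P would leave rule 3 unsatisfiable, so it must be R.
Position 2: tagging it P would leave rule 3 unsatisfiable, so it must be N.
Position 4: tagging it P would leave rule 1 unsatisfiable, so it must be N.
That leaves exactly one tagging: R N N N N.
Checking: rule 1 ✓; rule 2 ✓; rule 3 ✓; rule 4 ✓.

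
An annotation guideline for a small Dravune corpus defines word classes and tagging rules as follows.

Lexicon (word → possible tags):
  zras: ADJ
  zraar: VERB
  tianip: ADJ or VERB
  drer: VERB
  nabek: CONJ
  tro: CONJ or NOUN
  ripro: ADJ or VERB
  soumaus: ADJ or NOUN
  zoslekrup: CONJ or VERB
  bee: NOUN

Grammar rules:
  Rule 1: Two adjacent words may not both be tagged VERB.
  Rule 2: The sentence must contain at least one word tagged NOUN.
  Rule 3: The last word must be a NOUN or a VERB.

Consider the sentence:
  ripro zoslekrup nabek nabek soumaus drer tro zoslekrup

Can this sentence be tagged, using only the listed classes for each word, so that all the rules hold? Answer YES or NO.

YES

Candidates per position — 1:ripro {ADJ,VERB}; 2:zoslekrup {CONJ,VERB}; 3:nabek {CONJ}; 4:nabek {CONJ}; 5:soumaus {ADJ,NOUN}; 6:drer {VERB}; 7:tro {CONJ,NOUN}; 8:zoslekrup {CONJ,VERB}.
One satisfying assignment: ADJ CONJ CONJ CONJ ADJ VERB NOUN VERB.
Checking: rule 1 ✓; rule 2 ✓; rule 3 ✓.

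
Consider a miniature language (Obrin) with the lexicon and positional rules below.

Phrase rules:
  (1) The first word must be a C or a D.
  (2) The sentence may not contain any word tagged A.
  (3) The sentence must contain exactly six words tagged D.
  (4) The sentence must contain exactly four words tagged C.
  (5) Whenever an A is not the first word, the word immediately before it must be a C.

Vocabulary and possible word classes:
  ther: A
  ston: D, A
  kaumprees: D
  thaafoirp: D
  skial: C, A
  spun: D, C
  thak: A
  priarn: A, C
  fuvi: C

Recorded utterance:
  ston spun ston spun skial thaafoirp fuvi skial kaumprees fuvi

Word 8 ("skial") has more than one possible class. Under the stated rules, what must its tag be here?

C

Candidates per position — 1:ston {D,A}; 2:spun {D,C}; 3:ston {D,A}; 4:spun {D,C}; 5:skial {C,A}; 6:thaafoirp {D}; 7:fuvi {C}; 8:skial {C,A}; 9:kaumprees {D}; 10:fuvi {C}.
If word 1 were A, no tagging could satisfy rule 1; so word 1 is D.
If word 2 were C, no tagging could satisfy rule 3; so word 2 is D.
If word 3 were A, no tagging could satisfy rule 2; so word 3 is D.
If word 4 were C, no tagging could satisfy rule 3; so word 4 is D.
If word 5 were A, no tagging could satisfy rule 2; so word 5 is C.
If word 8 were A, no tagging could satisfy rule 2; so word 8 is C.
The only consistent sequence is: D D D D C D C C D C.
Rule-by-rule: rule 1 holds; rule 2 holds; rule 3 holds; rule 4 holds; rule 5 holds.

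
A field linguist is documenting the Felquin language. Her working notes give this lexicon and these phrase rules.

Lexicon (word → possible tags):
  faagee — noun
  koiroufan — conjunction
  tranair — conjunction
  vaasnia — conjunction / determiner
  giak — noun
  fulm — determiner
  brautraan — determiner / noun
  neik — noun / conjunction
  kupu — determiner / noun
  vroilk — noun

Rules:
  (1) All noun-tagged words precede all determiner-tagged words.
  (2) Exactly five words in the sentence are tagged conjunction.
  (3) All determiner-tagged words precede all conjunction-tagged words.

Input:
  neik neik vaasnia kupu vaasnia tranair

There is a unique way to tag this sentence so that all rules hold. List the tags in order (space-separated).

conjunction conjunction conjunction noun conjunction conjunction

Candidates per position — 1:neik {noun,conjunction}; 2:neik {noun,conjunction}; 3:vaasnia {conjunction,determiner}; 4:kupu {determiner,noun}; 5:vaasnia {conjunction,determiner}; 6:tranair {conjunction}.
Position 1: noun is ruled out by rule 2; that leaves conjunction.
Position 2: noun is ruled out by rule 2; that leaves conjunction.
Position 3: determiner is ruled out by rule 2; that leaves conjunction.
Position 4: determiner is ruled out by rule 3; that leaves noun.
Position 5: determiner is ruled out by rule 2; that leaves conjunction.
The only consistent sequence is: conjunction conjunction conjunction noun conjunction conjunction.
Check: rule 1 ok; rule 2 ok; rule 3 ok.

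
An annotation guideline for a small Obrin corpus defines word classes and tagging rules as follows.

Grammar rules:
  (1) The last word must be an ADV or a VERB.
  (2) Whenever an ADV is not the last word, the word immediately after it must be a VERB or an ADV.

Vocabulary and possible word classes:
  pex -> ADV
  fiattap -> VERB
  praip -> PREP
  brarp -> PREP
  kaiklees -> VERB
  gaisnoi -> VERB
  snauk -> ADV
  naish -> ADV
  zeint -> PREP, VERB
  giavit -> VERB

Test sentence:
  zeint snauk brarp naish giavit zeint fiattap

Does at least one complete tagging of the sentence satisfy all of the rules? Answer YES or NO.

NO

Candidates per position — 1:zeint {PREP,VERB}; 2:snauk {ADV}; 3:brarp {PREP}; 4:naish {ADV}; 5:giavit {VERB}; 6:zeint {PREP,VERB}; 7:fiattap {VERB}.
Rule 2 cannot be satisfied by any choice of tags from the lexicon.
So there is no consistent tagging.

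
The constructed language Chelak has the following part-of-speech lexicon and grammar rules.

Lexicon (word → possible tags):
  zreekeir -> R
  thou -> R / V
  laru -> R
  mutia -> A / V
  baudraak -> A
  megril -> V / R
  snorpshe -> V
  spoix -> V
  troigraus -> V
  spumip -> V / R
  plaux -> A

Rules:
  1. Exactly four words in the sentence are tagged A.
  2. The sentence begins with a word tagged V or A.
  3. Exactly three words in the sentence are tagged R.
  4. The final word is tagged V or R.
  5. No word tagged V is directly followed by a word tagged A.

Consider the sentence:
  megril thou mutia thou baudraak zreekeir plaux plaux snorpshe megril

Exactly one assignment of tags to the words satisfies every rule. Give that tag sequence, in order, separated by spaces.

Candidates per position — 1:megril {V,R}; 2:thou {R,V}; 3:mutia {A,V}; 4:thou {R,V}; 5:baudraak {A}; 6:zreekeir {R}; 7:plaux {A}; 8:plaux {A}; 9:snorpshe {V}; 10:megril {V,R}.
If word 1 were R, no tagging could satisfy rule 2; so word 1 is V.
If word 3 were V, no tagging could satisfy rule 1; so word 3 is A.
If word 4 were V, no tagging could satisfy rule 5; so word 4 is R.
If word 2 were V, no tagging could satisfy rule 5; so word 2 is R.
If word 10 were R, no tagging could satisfy rule 3; so word 10 is V.
That leaves exactly one tagging: V R A R A R A A V V.
Check: rule 1 satisfied; rule 2 satisfied; rule 3 satisfied; rule 4 satisfied; rule 5 satisfied.

V R A R A R A A V V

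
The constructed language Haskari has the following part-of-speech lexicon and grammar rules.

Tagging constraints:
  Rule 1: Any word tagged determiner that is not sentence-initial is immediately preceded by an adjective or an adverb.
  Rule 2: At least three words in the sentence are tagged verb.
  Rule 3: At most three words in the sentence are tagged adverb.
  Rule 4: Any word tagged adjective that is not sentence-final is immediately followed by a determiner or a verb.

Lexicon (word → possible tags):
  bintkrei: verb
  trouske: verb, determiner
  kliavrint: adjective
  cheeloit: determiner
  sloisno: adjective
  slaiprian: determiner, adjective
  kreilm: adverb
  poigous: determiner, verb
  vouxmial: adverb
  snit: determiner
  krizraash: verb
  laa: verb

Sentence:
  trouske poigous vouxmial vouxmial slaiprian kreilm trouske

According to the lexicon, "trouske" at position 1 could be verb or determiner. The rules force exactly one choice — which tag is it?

verb

Candidates per position — 1:trouske {verb,determiner}; 2:poigous {determiner,verb}; 3:vouxmial {adverb}; 4:vouxmial {adverb}; 5:slaiprian {determiner,adjective}; 6:kreilm {adverb}; 7:trouske {verb,determiner}.
If word 1 were determiner, no tagging could satisfy rule 2; so word 1 is verb.
If word 2 were determiner, no tagging could satisfy rule 1; so word 2 is verb.
If word 5 were adjective, no tagging could satisfy rule 4; so word 5 is determiner.
If word 7 were determiner, no tagging could satisfy rule 2; so word 7 is verb.
That leaves exactly one tagging: verb verb adverb adverb determiner adverb verb.
Checking: rule 1 ok; rule 2 ok; rule 3 ok; rule 4 ok.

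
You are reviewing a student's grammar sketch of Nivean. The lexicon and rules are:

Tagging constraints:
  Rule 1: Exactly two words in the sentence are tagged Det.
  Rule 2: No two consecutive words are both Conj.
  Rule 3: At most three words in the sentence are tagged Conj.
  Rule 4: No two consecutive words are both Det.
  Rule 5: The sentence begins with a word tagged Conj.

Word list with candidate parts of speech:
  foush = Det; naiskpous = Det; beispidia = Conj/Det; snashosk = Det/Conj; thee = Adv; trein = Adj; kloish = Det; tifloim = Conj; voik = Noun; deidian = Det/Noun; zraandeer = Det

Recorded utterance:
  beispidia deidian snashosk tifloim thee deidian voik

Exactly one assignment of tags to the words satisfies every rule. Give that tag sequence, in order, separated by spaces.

Conj Noun Det Conj Adv Det Noun

Candidates per position — 1:beispidia {Conj,Det}; 2:deidian {Det,Noun}; 3:snashosk {Det,Conj}; 4:tifloim {Conj}; 5:thee {Adv}; 6:deidian {Det,Noun}; 7:voik {Noun}.
Position 1: Det is ruled out by rule 5; that leaves Conj.
Position 3: Conj is ruled out by rule 2; that leaves Det.
Position 2: Det is ruled out by rule 4; that leaves Noun.
Position 6: Noun is ruled out by rule 1; that leaves Det.
So the tagging must be: Conj Noun Det Conj Adv Det Noun.
Checking: rule 1 ok; rule 2 ok; rule 3 ok; rule 4 ok; rule 5 ok.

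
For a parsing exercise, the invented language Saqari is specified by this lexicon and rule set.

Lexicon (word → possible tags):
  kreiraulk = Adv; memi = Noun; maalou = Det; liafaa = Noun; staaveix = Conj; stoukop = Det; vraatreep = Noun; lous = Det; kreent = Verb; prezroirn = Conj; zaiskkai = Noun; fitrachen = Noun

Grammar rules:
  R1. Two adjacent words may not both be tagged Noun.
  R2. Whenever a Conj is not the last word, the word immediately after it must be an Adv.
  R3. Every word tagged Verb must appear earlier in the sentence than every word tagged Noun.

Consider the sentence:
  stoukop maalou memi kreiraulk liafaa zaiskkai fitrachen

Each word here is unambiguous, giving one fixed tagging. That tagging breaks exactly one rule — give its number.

1

Fixed tagging: Det Det Noun Adv Noun Noun Noun.
Applying the rules: R1 fails, R2 ok, R3 ok.
Only rule 1 fails.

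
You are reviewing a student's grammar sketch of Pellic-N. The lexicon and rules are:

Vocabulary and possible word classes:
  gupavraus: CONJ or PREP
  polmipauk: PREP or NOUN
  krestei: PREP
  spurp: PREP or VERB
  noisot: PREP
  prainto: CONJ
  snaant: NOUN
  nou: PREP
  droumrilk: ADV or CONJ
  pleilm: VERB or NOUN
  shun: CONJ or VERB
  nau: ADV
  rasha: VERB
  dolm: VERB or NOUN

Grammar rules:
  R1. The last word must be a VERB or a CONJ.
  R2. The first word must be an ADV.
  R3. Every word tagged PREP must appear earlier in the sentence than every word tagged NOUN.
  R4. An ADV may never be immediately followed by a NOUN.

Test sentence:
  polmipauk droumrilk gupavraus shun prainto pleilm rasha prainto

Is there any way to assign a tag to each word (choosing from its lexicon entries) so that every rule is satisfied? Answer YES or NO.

NO

Candidates per position — 1:polmipauk {PREP,NOUN}; 2:droumrilk {ADV,CONJ}; 3:gupavraus {CONJ,PREP}; 4:shun {CONJ,VERB}; 5:prainto {CONJ}; 6:pleilm {VERB,NOUN}; 7:rasha {VERB}; 8:prainto {CONJ}.
Rule 2 cannot be satisfied by any choice of tags from the lexicon.
So there is no consistent tagging.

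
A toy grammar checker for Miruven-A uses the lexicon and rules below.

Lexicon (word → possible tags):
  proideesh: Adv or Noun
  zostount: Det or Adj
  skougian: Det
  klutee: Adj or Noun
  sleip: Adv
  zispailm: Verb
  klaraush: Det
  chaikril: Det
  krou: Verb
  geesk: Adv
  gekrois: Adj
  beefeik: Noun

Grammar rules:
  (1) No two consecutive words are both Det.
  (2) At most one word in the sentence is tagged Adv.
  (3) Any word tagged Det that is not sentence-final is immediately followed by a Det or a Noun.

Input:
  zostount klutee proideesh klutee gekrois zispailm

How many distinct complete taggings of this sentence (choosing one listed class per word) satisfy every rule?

12

Candidates per position — 1:zostount {Det,Adj}; 2:klutee {Adj,Noun}; 3:proideesh {Adv,Noun}; 4:klutee {Adj,Noun}; 5:gekrois {Adj}; 6:zispailm {Verb}.
There are 16 candidate sequences in total.
Checking each against the rules leaves 12 sequences.
Count = 12.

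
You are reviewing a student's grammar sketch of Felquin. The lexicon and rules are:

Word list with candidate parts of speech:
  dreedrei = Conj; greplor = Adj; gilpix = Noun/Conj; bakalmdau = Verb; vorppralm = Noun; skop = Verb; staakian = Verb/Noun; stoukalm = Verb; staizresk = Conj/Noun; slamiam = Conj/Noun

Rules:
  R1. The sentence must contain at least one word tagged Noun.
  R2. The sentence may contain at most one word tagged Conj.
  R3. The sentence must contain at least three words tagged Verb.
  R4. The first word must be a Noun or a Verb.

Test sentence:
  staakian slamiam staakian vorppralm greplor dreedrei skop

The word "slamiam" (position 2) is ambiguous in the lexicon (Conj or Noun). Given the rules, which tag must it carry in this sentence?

Candidates per position — 1:staakian {Verb,Noun}; 2:slamiam {Conj,Noun}; 3:staakian {Verb,Noun}; 4:vorppralm {Noun}; 5:greplor {Adj}; 6:dreedrei {Conj}; 7:skop {Verb}.
At position 1, choosing Noun makes rule 3 impossible to satisfy; hence Verb.
At position 2, choosing Conj makes rule 2 impossible to satisfy; hence Noun.
At position 3, choosing Noun makes rule 3 impossible to satisfy; hence Verb.
The only consistent sequence is: Verb Noun Verb Noun Adj Conj Verb.
Verifying each rule — rule 1 satisfied; rule 2 satisfied; rule 3 satisfied; rule 4 satisfied.

Noun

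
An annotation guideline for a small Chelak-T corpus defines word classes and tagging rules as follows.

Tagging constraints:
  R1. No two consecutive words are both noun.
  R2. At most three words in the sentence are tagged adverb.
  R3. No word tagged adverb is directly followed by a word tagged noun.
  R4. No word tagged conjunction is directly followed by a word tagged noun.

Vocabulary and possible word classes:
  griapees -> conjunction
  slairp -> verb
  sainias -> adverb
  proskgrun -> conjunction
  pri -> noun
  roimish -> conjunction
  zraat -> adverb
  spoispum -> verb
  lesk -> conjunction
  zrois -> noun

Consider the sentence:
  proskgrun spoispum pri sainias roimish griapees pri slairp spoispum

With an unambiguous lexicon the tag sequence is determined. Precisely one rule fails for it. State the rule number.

4

Fixed tagging: conjunction verb noun adverb conjunction conjunction noun verb verb.
Checking each rule: R1 ok, R2 ok, R3 ok, R4 fails.
Only rule 4 fails.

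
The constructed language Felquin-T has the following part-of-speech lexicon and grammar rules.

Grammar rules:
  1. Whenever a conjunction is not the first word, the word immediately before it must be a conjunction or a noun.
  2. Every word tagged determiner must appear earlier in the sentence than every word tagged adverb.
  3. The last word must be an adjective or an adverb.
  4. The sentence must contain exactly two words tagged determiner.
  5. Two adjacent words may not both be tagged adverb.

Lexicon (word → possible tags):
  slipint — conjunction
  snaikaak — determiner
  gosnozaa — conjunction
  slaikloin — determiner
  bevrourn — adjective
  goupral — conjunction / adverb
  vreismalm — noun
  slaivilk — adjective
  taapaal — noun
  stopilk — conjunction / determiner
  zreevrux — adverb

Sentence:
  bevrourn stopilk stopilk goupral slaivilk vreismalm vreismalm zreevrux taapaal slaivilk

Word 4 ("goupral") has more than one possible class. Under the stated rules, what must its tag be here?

adverb

Candidates per position — 1:bevrourn {adjective}; 2:stopilk {conjunction,determiner}; 3:stopilk {conjunction,determiner}; 4:goupral {conjunction,adverb}; 5:slaivilk {adjective}; 6:vreismalm {noun}; 7:vreismalm {noun}; 8:zreevrux {adverb}; 9:taapaal {noun}; 10:slaivilk {adjective}.
Word 2 cannot be conjunction — rule 1 would then fail for every completion. It is determiner.
Word 3 cannot be conjunction — rule 1 would then fail for every completion. It is determiner.
Word 4 cannot be conjunction — rule 1 would then fail for every completion. It is adverb.
So the tagging must be: adjective determiner determiner adverb adjective noun noun adverb noun adjective.
Check: rule 1 satisfied; rule 2 satisfied; rule 3 satisfied; rule 4 satisfied; rule 5 satisfied.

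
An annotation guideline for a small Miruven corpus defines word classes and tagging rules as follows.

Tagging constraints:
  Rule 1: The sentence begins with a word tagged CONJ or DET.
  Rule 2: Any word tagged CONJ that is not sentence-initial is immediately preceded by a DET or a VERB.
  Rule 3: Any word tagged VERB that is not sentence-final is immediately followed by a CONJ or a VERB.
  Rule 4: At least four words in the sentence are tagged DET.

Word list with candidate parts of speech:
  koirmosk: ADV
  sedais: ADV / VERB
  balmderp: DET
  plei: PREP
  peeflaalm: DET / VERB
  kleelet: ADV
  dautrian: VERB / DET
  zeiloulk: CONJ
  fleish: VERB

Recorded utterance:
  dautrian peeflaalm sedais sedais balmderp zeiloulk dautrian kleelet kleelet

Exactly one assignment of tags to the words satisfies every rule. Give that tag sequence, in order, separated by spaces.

Candidates per position — 1:dautrian {VERB,DET}; 2:peeflaalm {DET,VERB}; 3:sedais {ADV,VERB}; 4:sedais {ADV,VERB}; 5:balmderp {DET}; 6:zeiloulk {CONJ}; 7:dautrian {VERB,DET}; 8:kleelet {ADV}; 9:kleelet {ADV}.
Position 1: VERB is ruled out by rule 1; that leaves DET.
Position 2: VERB is ruled out by rule 3; that leaves DET.
Position 3: VERB is ruled out by rule 3; that leaves ADV.
Position 4: VERB is ruled out by rule 3; that leaves ADV.
Position 7: VERB is ruled out by rule 3; that leaves DET.
So the tagging must be: DET DET ADV ADV DET CONJ DET ADV ADV.
Check: rule 1 ok; rule 2 ok; rule 3 ok; rule 4 ok.

DET DET ADV ADV DET CONJ DET ADV ADV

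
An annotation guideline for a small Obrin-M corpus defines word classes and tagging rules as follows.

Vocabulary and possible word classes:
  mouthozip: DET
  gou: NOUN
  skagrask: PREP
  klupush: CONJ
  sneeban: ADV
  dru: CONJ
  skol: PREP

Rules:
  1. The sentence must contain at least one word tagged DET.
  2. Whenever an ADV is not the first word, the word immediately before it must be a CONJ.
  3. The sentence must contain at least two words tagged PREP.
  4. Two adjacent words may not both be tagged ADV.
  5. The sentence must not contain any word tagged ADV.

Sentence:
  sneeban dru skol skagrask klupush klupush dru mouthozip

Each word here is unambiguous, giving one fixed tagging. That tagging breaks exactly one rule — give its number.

Fixed tagging: ADV CONJ PREP PREP CONJ CONJ CONJ DET.
Applying the rules: R1 ok, R2 ok, R3 ok, R4 ok, R5 fails.
Only rule 5 fails.

5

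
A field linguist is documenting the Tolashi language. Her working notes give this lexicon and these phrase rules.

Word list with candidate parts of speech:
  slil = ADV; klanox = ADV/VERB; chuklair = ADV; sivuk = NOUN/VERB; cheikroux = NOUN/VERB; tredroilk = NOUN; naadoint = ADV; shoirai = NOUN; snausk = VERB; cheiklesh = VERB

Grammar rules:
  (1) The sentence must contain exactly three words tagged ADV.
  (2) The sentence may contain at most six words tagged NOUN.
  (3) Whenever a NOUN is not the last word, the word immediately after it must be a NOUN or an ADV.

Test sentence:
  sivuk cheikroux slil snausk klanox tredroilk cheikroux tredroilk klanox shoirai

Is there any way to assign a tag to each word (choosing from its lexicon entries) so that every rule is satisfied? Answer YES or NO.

YES

Candidates per position — 1:sivuk {NOUN,VERB}; 2:cheikroux {NOUN,VERB}; 3:slil {ADV}; 4:snausk {VERB}; 5:klanox {ADV,VERB}; 6:tredroilk {NOUN}; 7:cheikroux {NOUN,VERB}; 8:tredroilk {NOUN}; 9:klanox {ADV,VERB}; 10:shoirai {NOUN}.
One satisfying assignment: VERB VERB ADV VERB ADV NOUN NOUN NOUN ADV NOUN.
Rule-by-rule: rule 1 holds; rule 2 holds; rule 3 holds.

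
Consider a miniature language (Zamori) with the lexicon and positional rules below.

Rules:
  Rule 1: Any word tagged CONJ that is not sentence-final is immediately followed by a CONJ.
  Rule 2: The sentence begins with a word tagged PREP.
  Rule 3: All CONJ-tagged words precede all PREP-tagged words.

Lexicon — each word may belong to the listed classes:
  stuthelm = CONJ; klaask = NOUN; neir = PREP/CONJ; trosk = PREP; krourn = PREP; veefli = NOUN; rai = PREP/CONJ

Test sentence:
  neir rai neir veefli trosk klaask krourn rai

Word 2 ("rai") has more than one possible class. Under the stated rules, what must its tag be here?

PREP

Candidates per position — 1:neir {PREP,CONJ}; 2:rai {PREP,CONJ}; 3:neir {PREP,CONJ}; 4:veefli {NOUN}; 5:trosk {PREP}; 6:klaask {NOUN}; 7:krourn {PREP}; 8:rai {PREP,CONJ}.
If word 1 were CONJ, no tagging could satisfy rule 1; so word 1 is PREP.
If word 2 were CONJ, no tagging could satisfy rule 1; so word 2 is PREP.
If word 3 were CONJ, no tagging could satisfy rule 1; so word 3 is PREP.
If word 8 were CONJ, no tagging could satisfy rule 3; so word 8 is PREP.
So the tagging must be: PREP PREP PREP NOUN PREP NOUN PREP PREP.
Rule-by-rule: rule 1 holds; rule 2 holds; rule 3 holds.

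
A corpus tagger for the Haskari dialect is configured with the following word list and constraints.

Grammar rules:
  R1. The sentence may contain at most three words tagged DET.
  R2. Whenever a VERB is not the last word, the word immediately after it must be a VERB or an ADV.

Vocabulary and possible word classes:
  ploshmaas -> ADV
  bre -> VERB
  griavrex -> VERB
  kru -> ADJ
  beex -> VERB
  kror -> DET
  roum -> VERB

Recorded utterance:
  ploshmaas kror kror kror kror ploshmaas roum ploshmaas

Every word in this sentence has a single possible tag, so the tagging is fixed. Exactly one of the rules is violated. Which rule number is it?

Fixed tagging: ADV DET DET DET DET ADV VERB ADV.
Rule check: R1 fail, R2 pass.
Only rule 1 fails.

1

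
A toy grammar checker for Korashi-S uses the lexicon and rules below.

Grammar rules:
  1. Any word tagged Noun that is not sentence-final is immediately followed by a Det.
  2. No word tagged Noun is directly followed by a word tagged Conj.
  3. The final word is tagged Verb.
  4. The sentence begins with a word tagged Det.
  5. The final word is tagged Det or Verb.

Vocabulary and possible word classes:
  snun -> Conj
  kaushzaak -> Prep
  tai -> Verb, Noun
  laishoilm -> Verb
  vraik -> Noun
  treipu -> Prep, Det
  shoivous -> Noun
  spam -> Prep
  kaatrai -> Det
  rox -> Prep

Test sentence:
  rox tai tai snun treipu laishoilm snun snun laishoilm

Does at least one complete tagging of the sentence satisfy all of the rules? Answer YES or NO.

NO

Candidates per position — 1:rox {Prep}; 2:tai {Verb,Noun}; 3:tai {Verb,Noun}; 4:snun {Conj}; 5:treipu {Prep,Det}; 6:laishoilm {Verb}; 7:snun {Conj}; 8:snun {Conj}; 9:laishoilm {Verb}.
Rule 4 cannot be satisfied by any choice of tags from the lexicon.
So there is no consistent tagging.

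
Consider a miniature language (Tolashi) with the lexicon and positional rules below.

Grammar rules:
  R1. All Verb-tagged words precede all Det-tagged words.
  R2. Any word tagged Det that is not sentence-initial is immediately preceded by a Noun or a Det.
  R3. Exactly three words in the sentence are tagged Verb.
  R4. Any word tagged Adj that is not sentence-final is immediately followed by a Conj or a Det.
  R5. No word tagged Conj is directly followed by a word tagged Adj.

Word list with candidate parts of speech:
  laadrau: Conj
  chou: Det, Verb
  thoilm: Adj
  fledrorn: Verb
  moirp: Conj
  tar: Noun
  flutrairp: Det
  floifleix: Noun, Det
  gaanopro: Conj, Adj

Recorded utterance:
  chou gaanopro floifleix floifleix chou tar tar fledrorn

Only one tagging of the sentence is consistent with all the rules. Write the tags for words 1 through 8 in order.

Verb Conj Noun Noun Verb Noun Noun Verb

Candidates per position — 1:chou {Det,Verb}; 2:gaanopro {Conj,Adj}; 3:floifleix {Noun,Det}; 4:floifleix {Noun,Det}; 5:chou {Det,Verb}; 6:tar {Noun}; 7:tar {Noun}; 8:fledrorn {Verb}.
Position 1: Det is ruled out by rule 1; that leaves Verb.
Position 3: Det is ruled out by rule 1; that leaves Noun.
Position 4: Det is ruled out by rule 1; that leaves Noun.
Position 5: Det is ruled out by rule 1; that leaves Verb.
Position 2: Adj is ruled out by rule 4; that leaves Conj.
The only consistent sequence is: Verb Conj Noun Noun Verb Noun Noun Verb.
Verifying each rule — rule 1 satisfied; rule 2 satisfied; rule 3 satisfied; rule 4 satisfied; rule 5 satisfied.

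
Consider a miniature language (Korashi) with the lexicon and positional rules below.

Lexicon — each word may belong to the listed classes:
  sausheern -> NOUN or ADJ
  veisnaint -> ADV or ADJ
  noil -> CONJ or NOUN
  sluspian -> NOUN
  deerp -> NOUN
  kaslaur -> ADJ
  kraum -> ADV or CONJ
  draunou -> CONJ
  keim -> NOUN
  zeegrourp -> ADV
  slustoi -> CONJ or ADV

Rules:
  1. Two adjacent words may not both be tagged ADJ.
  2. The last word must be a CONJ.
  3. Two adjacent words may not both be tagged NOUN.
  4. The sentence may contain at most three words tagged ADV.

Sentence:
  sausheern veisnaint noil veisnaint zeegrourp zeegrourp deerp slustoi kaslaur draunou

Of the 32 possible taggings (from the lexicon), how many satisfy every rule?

10

Candidates per position — 1:sausheern {NOUN,ADJ}; 2:veisnaint {ADV,ADJ}; 3:noil {CONJ,NOUN}; 4:veisnaint {ADV,ADJ}; 5:zeegrourp {ADV}; 6:zeegrourp {ADV}; 7:deerp {NOUN}; 8:slustoi {CONJ,ADV}; 9:kaslaur {ADJ}; 10:draunou {CONJ}.
There are 32 candidate sequences in total.
Checking each against the rules leaves 10 sequences.
Count = 10.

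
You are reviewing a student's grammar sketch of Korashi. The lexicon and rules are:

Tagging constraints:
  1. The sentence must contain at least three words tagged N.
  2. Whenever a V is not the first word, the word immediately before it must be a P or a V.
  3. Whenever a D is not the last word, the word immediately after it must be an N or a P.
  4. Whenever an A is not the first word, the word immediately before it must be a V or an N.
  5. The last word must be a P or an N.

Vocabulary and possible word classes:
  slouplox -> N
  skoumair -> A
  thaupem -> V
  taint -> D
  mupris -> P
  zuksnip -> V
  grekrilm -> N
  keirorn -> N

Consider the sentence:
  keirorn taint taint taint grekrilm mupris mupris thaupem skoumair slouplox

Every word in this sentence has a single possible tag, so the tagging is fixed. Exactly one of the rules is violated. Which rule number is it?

3

Fixed tagging: N D D D N P P V A N.
Checking each rule: R1 holds, R2 holds, R3 violated, R4 holds, R5 holds.
Only rule 3 fails.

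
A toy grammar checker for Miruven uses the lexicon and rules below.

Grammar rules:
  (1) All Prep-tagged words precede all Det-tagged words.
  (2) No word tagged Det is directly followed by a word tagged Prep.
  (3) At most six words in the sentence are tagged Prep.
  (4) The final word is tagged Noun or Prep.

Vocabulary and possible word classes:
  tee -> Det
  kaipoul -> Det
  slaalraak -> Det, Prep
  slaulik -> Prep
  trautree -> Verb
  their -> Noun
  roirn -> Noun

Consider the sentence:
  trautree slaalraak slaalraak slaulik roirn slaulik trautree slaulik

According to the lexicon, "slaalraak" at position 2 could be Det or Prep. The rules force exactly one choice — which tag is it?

Prep

Candidates per position — 1:trautree {Verb}; 2:slaalraak {Det,Prep}; 3:slaalraak {Det,Prep}; 4:slaulik {Prep}; 5:roirn {Noun}; 6:slaulik {Prep}; 7:trautree {Verb}; 8:slaulik {Prep}.
Word 2 cannot be Det — rule 1 would then fail for every completion. It is Prep.
Word 3 cannot be Det — rule 1 would then fail for every completion. It is Prep.
So the tagging must be: Verb Prep Prep Prep Noun Prep Verb Prep.
Check: rule 1 ✓; rule 2 ✓; rule 3 ✓; rule 4 ✓.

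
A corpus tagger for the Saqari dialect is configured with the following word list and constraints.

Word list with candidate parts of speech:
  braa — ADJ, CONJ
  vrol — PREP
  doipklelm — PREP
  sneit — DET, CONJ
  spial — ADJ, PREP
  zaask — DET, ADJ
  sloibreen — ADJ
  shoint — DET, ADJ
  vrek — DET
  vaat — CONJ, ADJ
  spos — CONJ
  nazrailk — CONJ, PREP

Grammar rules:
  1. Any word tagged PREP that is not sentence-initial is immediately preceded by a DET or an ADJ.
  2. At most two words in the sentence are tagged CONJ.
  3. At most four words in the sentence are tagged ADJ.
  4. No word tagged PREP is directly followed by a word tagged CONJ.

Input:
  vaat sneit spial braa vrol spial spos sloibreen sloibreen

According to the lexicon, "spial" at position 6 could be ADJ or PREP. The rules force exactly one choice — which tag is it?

ADJ

Candidates per position — 1:vaat {CONJ,ADJ}; 2:sneit {DET,CONJ}; 3:spial {ADJ,PREP}; 4:braa {ADJ,CONJ}; 5:vrol {PREP}; 6:spial {ADJ,PREP}; 7:spos {CONJ}; 8:sloibreen {ADJ}; 9:sloibreen {ADJ}.
If word 4 were CONJ, no tagging could satisfy rule 1; so word 4 is ADJ.
If word 6 were PREP, no tagging could satisfy rule 1; so word 6 is ADJ.
If word 1 were ADJ, no tagging could satisfy rule 3; so word 1 is CONJ.
If word 2 were CONJ, no tagging could satisfy rule 2; so word 2 is DET.
If word 3 were ADJ, no tagging could satisfy rule 3; so word 3 is PREP.
The unique satisfying tagging is: CONJ DET PREP ADJ PREP ADJ CONJ ADJ ADJ.
Checking: rule 1 ✓; rule 2 ✓; rule 3 ✓; rule 4 ✓.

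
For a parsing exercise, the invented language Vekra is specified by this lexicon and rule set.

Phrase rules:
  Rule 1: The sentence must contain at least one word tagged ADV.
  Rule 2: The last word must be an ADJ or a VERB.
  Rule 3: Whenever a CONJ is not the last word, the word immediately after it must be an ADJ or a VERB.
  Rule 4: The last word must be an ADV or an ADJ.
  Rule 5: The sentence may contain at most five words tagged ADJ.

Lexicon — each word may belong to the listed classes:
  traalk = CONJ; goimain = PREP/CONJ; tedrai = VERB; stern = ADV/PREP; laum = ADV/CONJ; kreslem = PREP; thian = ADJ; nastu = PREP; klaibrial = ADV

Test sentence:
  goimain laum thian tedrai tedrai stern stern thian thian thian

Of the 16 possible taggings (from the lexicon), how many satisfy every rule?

Candidates per position — 1:goimain {PREP,CONJ}; 2:laum {ADV,CONJ}; 3:thian {ADJ}; 4:tedrai {VERB}; 5:tedrai {VERB}; 6:stern {ADV,PREP}; 7:stern {ADV,PREP}; 8:thian {ADJ}; 9:thian {ADJ}; 10:thian {ADJ}.
There are 16 candidate sequences in total.
Checking each against the rules leaves 7 sequences.
Count = 7.

7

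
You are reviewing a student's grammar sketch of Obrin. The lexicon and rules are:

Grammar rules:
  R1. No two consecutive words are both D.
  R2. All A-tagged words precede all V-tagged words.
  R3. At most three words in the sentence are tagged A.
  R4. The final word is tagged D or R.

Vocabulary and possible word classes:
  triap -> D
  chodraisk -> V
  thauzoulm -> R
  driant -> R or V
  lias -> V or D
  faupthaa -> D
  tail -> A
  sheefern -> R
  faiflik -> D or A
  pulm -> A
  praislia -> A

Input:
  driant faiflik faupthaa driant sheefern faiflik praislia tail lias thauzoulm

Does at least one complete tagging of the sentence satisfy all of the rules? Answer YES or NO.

YES

Candidates per position — 1:driant {R,V}; 2:faiflik {D,A}; 3:faupthaa {D}; 4:driant {R,V}; 5:sheefern {R}; 6:faiflik {D,A}; 7:praislia {A}; 8:tail {A}; 9:lias {V,D}; 10:thauzoulm {R}.
One satisfying assignment: R A D R R D A A D R.
Checking: rule 1 ✓; rule 2 ✓; rule 3 ✓; rule 4 ✓.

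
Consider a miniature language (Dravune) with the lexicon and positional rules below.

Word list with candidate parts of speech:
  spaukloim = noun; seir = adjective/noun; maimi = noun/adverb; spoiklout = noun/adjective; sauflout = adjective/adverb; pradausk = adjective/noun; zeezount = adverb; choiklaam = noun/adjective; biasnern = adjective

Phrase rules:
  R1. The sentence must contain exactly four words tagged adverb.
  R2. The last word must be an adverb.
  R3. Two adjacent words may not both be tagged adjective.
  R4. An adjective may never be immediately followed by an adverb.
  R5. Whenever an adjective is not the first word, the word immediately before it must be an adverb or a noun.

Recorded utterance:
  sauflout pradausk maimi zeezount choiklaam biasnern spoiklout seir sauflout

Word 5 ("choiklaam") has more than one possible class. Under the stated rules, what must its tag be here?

noun

Candidates per position — 1:sauflout {adjective,adverb}; 2:pradausk {adjective,noun}; 3:maimi {noun,adverb}; 4:zeezount {adverb}; 5:choiklaam {noun,adjective}; 6:biasnern {adjective}; 7:spoiklout {noun,adjective}; 8:seir {adjective,noun}; 9:sauflout {adjective,adverb}.
Word 1 cannot be adjective — rule 1 would then fail for every completion. It is adverb.
Word 3 cannot be noun — rule 1 would then fail for every completion. It is adverb.
Word 5 cannot be adjective — rule 3 would then fail for every completion. It is noun.
Word 7 cannot be adjective — rule 3 would then fail for every completion. It is noun.
Word 9 cannot be adjective — rule 1 would then fail for every completion. It is adverb.
Word 2 cannot be adjective — rule 4 would then fail for every completion. It is noun.
Word 8 cannot be adjective — rule 4 would then fail for every completion. It is noun.
So the tagging must be: adverb noun adverb adverb noun adjective noun noun adverb.
Checking: rule 1 holds; rule 2 holds; rule 3 holds; rule 4 holds; rule 5 holds.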